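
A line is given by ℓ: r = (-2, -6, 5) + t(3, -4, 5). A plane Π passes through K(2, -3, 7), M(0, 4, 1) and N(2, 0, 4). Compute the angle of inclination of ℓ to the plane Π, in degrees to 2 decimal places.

13.63

KM = (-2, 7, -6), KN = (0, 3, -3); a normal to Π is KM × KN = (-3, -6, -6).
Using K: Π has equation -3x - 6y - 6z = -30.
sin θ = |n·v| / (|n||v|) = |-15| / (√81 · √50) = 0.23570.
θ ≈ 13.63°.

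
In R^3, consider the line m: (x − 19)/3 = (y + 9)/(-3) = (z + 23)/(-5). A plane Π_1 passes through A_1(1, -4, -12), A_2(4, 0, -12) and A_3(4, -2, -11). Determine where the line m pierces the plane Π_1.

m has direction (3, -3, -5) through (19, -9, -23).
A_1A_2 = (3, 4, 0), A_1A_3 = (3, 2, 1); a normal to Π_1 is A_1A_2 × A_1A_3 = (4, -3, -6).
Using A_1: Π_1 has equation 4x - 3y - 6z = 88.
Substitute r = (19, -9, -23) + t(3, -3, -5) into the plane: 241 + 51t = 88, so t = -3.
Intersection: (19, -9, -23) + (-3)·(3, -3, -5) = (10, 0, -8).

(10, 0, -8)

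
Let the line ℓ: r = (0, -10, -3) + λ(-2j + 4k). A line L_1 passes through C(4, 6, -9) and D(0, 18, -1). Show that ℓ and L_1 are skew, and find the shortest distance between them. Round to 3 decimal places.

6.982

A direction vector for L_1 is D − C = (-4, 12, 8).
Common perpendicular direction n = (0, -2, 4) × (-4, 12, 8) = (-64, -16, -8).
With w = (4, 6, -9) − (0, -10, -3) = (4, 16, -6), w · n = -464.
Since n ≠ 0 the lines are not parallel, and w · n = -464 ≠ 0 so they do not intersect; hence they are skew.
Distance = |w · n| / |n| = |-464| / √4416 ≈ 6.982.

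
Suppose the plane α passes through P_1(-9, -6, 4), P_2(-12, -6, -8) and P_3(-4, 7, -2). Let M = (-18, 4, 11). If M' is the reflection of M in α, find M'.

(6, -8, 5)

P_1P_2 = (-3, 0, -12), P_1P_3 = (5, 13, -6); a normal to α is P_1P_2 × P_1P_3 = (156, -78, -39).
Using P_1: α has equation 156x - 78y - 39z = -1092.
λ = (n·M − d)/|n|² = (-3549 − (-1092))/31941 = -1/13.
Reflection = M − 2λn = (-18, 4, 11) − (-2/13)·(156, -78, -39) = (6, -8, 5).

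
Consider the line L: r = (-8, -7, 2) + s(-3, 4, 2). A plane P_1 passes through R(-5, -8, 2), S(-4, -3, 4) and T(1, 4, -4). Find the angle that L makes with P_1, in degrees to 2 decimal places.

38.02

RS = (1, 5, 2), RT = (6, 12, -6); a normal to P_1 is RS × RT = (-54, 18, -18).
Using R: P_1 has equation -54x + 18y - 18z = 90.
sin θ = |n·v| / (|n||v|) = |198| / (√3564 · √29) = 0.61588.
θ ≈ 38.02°.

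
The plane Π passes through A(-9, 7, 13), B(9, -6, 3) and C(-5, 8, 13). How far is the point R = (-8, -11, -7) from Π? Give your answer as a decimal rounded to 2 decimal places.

AB = (18, -13, -10), AC = (4, 1, 0); a normal to Π is AB × AC = (10, -40, 70).
Using A: Π has equation 10x - 40y + 70z = 540.
n·R − d = (10)·(-8) + (-40)·(-11) + (70)·(-7) − 540 = -670; |n| = √6600.
Distance = |-670| / √6600 = 670/√6600 ≈ 8.25.

8.25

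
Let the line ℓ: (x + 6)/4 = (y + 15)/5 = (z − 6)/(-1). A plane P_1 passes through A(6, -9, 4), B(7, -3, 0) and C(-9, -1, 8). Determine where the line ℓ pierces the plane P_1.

(2, -5, 4)

ℓ has direction (4, 5, -1) through (-6, -15, 6).
AB = (1, 6, -4), AC = (-15, 8, 4); a normal to P_1 is AB × AC = (56, 56, 98).
Using A: P_1 has equation 56x + 56y + 98z = 224.
Substitute r = (-6, -15, 6) + t(4, 5, -1) into the plane: -588 + 406t = 224, so t = 2.
Intersection: (-6, -15, 6) + 2·(4, 5, -1) = (2, -5, 4).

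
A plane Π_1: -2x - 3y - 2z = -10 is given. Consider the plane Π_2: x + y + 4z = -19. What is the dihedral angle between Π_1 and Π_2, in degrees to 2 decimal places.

cos θ = |n₁·n₂| / (|n₁||n₂|) = |-13| / (√17 · √18).
θ = arccos(0.74316) ≈ 42.00°.

42.00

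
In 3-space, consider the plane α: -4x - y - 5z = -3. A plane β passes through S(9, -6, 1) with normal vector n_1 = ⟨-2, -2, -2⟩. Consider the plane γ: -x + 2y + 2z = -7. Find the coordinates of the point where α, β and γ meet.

(5, 3, -4)

β: n_1·r = n_1·S gives -2x - 2y - 2z = -8.
Solving the 3×3 linear system -4x - y - 5z = -3, -2x - 2y - 2z = -8, -x + 2y + 2z = -7 (e.g. by elimination or Cramer's rule, determinant = 24) gives (5, 3, -4).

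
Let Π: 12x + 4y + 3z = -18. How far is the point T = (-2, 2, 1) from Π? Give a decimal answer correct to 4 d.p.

n·T − d = (12)·(-2) + (4)·(2) + (3)·(1) − (-18) = 5; |n| = √169.
Distance = |5| / √169 = 5/√169 ≈ 0.3846.

0.3846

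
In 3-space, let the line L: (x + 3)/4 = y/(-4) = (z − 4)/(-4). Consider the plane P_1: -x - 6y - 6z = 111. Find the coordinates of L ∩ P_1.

(9, -12, -8)

L has direction (4, -4, -4) through (-3, 0, 4).
Substitute r = (-3, 0, 4) + t(4, -4, -4) into the plane: -21 + 44t = 111, so t = 3.
Intersection: (-3, 0, 4) + 3·(4, -4, -4) = (9, -12, -8).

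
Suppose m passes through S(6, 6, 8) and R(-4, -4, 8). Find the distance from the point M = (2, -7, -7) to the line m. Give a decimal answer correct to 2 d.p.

16.29

A direction vector for m is R − S = (-10, -10, 0).
Taking (6, 6, 8) on m with direction v = (-10, -10, 0): w = M − (6, 6, 8) = (-4, -13, -15), and w × v = (-150, 150, -90).
Distance = |w × v| / |v| = √53100 / √200 ≈ 16.29.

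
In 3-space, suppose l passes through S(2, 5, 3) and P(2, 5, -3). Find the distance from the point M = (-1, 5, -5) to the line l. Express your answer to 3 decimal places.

A direction vector for l is P − S = (0, 0, -6).
Taking (2, 5, 3) on l with direction v = (0, 0, -6): w = M − (2, 5, 3) = (-3, 0, -8), and w × v = (0, -18, 0).
Distance = |w × v| / |v| = √324 / √36 ≈ 3.000.

3.000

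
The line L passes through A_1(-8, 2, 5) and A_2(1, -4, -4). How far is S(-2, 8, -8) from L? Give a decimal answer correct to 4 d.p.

A direction vector for L is A_2 − A_1 = (9, -6, -9).
Taking (-8, 2, 5) on L with direction v = (9, -6, -9): w = S − (-8, 2, 5) = (6, 6, -13), and w × v = (-132, -63, -90).
Distance = |w × v| / |v| = √29493 / √198 ≈ 12.2047.

12.2047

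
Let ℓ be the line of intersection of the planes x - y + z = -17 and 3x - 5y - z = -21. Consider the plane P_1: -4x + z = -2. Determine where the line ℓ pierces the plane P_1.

(-2, 5, -10)

Direction of ℓ: (1, -1, 1) × (3, -5, -1) = (6, 4, -2).
A point on ℓ: solving the two plane equations with x = 10 gives (10, 13, -14).
Substitute r = (10, 13, -14) + t(6, 4, -2) into the plane: -54 + (-26)t = -2, so t = -2.
Intersection: (10, 13, -14) + (-2)·(6, 4, -2) = (-2, 5, -10).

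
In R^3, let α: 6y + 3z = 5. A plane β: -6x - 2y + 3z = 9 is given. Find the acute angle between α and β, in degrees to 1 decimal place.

cos θ = |n₁·n₂| / (|n₁||n₂|) = |-3| / (√45 · √49).
θ = arccos(0.06389) ≈ 86.3°.

86.3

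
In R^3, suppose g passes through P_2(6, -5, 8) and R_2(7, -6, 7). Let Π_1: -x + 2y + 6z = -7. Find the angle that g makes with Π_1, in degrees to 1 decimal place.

54.2

A direction vector for g is R_2 − P_2 = (1, -1, -1).
sin θ = |n·v| / (|n||v|) = |-9| / (√41 · √3) = 0.81150.
θ ≈ 54.2°.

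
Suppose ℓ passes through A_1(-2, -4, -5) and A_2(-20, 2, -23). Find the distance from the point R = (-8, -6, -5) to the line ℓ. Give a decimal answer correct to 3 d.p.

A direction vector for ℓ is A_2 − A_1 = (-18, 6, -18).
Taking (-2, -4, -5) on ℓ with direction v = (-18, 6, -18): w = R − (-2, -4, -5) = (-6, -2, 0), and w × v = (36, -108, -72).
Distance = |w × v| / |v| = √18144 / √684 ≈ 5.150.

5.150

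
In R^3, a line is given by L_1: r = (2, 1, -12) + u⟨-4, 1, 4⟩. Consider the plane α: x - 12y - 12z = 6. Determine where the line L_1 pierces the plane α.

(-6, 3, -4)

Substitute r = (2, 1, -12) + t(-4, 1, 4) into the plane: 134 + (-64)t = 6, so t = 2.
Intersection: (2, 1, -12) + 2·(-4, 1, 4) = (-6, 3, -4).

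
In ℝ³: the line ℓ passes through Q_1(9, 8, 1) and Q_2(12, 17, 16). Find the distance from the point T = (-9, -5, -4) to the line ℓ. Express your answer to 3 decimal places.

18.052

A direction vector for ℓ is Q_2 − Q_1 = (3, 9, 15).
Taking (9, 8, 1) on ℓ with direction v = (3, 9, 15): w = T − (9, 8, 1) = (-18, -13, -5), and w × v = (-150, 255, -123).
Distance = |w × v| / |v| = √102654 / √315 ≈ 18.052.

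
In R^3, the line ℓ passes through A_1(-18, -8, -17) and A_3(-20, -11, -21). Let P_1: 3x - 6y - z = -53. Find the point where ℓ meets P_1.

A direction vector for ℓ is A_3 − A_1 = (-2, -3, -4).
Substitute r = (-18, -8, -17) + t(-2, -3, -4) into the plane: 11 + 16t = -53, so t = -4.
Intersection: (-18, -8, -17) + (-4)·(-2, -3, -4) = (-10, 4, -1).

(-10, 4, -1)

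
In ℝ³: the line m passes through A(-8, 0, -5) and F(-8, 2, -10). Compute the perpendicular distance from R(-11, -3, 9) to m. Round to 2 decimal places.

A direction vector for m is F − A = (0, 2, -5).
Taking (-8, 0, -5) on m with direction v = (0, 2, -5): w = R − (-8, 0, -5) = (-3, -3, 14), and w × v = (-13, -15, -6).
Distance = |w × v| / |v| = √430 / √29 ≈ 3.85.

3.85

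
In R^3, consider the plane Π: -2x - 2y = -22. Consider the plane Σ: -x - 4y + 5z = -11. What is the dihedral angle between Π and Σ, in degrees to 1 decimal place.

56.9

cos θ = |n₁·n₂| / (|n₁||n₂|) = |10| / (√8 · √42).
θ = arccos(0.54554) ≈ 56.9°.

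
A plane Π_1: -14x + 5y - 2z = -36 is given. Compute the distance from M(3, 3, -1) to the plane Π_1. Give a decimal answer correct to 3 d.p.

n·M − d = (-14)·(3) + (5)·(3) + (-2)·(-1) − (-36) = 11; |n| = √225.
Distance = |11| / √225 = 11/√225 ≈ 0.733.

0.733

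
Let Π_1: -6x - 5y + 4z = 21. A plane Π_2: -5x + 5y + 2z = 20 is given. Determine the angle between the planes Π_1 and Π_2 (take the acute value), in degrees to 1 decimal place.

cos θ = |n₁·n₂| / (|n₁||n₂|) = |13| / (√77 · √54).
θ = arccos(0.20160) ≈ 78.4°.

78.4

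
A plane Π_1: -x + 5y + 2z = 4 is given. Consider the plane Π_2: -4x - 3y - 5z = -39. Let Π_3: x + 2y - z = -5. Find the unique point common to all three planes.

Solving the 3×3 linear system -x + 5y + 2z = 4, -4x - 3y - 5z = -39, x + 2y - z = -5 (e.g. by elimination or Cramer's rule, determinant = -68) gives (3, -1, 6).

(3, -1, 6)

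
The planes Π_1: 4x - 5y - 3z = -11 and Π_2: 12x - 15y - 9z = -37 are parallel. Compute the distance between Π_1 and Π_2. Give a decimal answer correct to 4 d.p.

0.1886

Rescale Π_2 by 1/3: 4x - 5y - 3z = -37/3. Then distance = |-11 − (-37/3)| / √50 ≈ 0.1886.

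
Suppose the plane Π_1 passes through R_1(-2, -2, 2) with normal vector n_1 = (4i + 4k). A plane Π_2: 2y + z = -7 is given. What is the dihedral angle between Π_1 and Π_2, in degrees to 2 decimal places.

71.57

Π_1: n_1·r = n_1·R_1 gives 4x + 4z = 0.
cos θ = |n₁·n₂| / (|n₁||n₂|) = |4| / (√32 · √5).
θ = arccos(0.31623) ≈ 71.57°.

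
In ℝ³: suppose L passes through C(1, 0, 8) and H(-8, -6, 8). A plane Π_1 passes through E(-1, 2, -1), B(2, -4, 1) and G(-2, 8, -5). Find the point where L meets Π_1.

(-5, -4, 8)

A direction vector for L is H − C = (-9, -6, 0).
EB = (3, -6, 2), EG = (-1, 6, -4); a normal to Π_1 is EB × EG = (12, 10, 12).
Using E: Π_1 has equation 12x + 10y + 12z = -4.
Substitute r = (1, 0, 8) + t(-9, -6, 0) into the plane: 108 + (-168)t = -4, so t = 2/3.
Intersection: (1, 0, 8) + (2/3)·(-9, -6, 0) = (-5, -4, 8).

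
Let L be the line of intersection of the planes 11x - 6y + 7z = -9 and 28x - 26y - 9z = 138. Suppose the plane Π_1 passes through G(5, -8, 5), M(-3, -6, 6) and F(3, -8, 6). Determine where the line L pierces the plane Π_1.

Direction of L: (11, -6, 7) × (28, -26, -9) = (236, 295, -118).
A point on L: solving the two plane equations with x = -9 gives (-9, -15, 0).
GM = (-8, 2, 1), GF = (-2, 0, 1); a normal to Π_1 is GM × GF = (2, 6, 4).
Using G: Π_1 has equation 2x + 6y + 4z = -18.
Substitute r = (-9, -15, 0) + t(236, 295, -118) into the plane: -108 + 1770t = -18, so t = 3/59.
Intersection: (-9, -15, 0) + (3/59)·(236, 295, -118) = (3, 0, -6).

(3, 0, -6)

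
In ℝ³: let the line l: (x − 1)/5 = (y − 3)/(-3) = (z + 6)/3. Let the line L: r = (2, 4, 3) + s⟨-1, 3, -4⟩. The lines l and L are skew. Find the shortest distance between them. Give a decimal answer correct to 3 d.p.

l has direction (5, -3, 3) through (1, 3, -6).
Common perpendicular direction n = (5, -3, 3) × (-1, 3, -4) = (3, 17, 12).
With w = (2, 4, 3) − (1, 3, -6) = (1, 1, 9), w · n = 128.
Distance = |w · n| / |n| = |128| / √442 ≈ 6.088.

6.088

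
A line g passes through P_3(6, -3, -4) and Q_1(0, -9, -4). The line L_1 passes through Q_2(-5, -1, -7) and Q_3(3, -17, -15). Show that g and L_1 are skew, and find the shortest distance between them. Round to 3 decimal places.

6.633

A direction vector for g is Q_1 − P_3 = (-6, -6, 0).
A direction vector for L_1 is Q_3 − Q_2 = (8, -16, -8).
Common perpendicular direction n = (-6, -6, 0) × (8, -16, -8) = (48, -48, 144).
With w = (-5, -1, -7) − (6, -3, -4) = (-11, 2, -3), w · n = -1056.
Since n ≠ 0 the lines are not parallel, and w · n = -1056 ≠ 0 so they do not intersect; hence they are skew.
Distance = |w · n| / |n| = |-1056| / √25344 ≈ 6.633.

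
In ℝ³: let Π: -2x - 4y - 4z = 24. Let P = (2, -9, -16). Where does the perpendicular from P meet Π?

Foot = P − λn with λ = (n·P − d)/|n|² = (96 − 24)/36 = 2.
Foot = (2, -9, -16) − 2·(-2, -4, -4) = (6, -1, -8).

(6, -1, -8)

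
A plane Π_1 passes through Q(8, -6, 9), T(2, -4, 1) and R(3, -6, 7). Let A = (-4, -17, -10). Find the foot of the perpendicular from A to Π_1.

(-6, -3, -5)

QT = (-6, 2, -8), QR = (-5, 0, -2); a normal to Π_1 is QT × QR = (-4, 28, 10).
Using Q: Π_1 has equation -4x + 28y + 10z = -110.
Foot = A − λn with λ = (n·A − d)/|n|² = (-560 − (-110))/900 = -1/2.
Foot = (-4, -17, -10) − (-1/2)·(-4, 28, 10) = (-6, -3, -5).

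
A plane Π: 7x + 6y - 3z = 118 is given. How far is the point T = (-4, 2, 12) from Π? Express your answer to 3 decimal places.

n·T − d = (7)·(-4) + (6)·(2) + (-3)·(12) − 118 = -170; |n| = √94.
Distance = |-170| / √94 = 170/√94 ≈ 17.534.

17.534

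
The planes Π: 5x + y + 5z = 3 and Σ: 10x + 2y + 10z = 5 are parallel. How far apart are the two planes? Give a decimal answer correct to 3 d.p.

0.070

Rescale Σ by 1/2: 5x + y + 5z = 5/2. Then distance = |3 − (5/2)| / √51 ≈ 0.070.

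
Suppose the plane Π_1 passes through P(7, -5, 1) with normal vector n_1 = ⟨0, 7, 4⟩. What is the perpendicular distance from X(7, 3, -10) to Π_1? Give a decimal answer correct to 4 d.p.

1.4884

Π_1: n_1·r = n_1·P gives 7y + 4z = -31.
n·X − d = (0)·(7) + (7)·(3) + (4)·(-10) − (-31) = 12; |n| = √65.
Distance = |12| / √65 = 12/√65 ≈ 1.4884.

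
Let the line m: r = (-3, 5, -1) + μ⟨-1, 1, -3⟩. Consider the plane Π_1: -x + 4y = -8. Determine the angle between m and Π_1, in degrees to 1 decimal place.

21.4

sin θ = |n·v| / (|n||v|) = |5| / (√17 · √11) = 0.36564.
θ ≈ 21.4°.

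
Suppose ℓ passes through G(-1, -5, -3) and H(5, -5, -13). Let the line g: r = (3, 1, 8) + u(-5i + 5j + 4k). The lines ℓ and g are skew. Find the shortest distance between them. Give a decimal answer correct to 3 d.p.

A direction vector for ℓ is H − G = (6, 0, -10).
Common perpendicular direction n = (6, 0, -10) × (-5, 5, 4) = (50, 26, 30).
With w = (3, 1, 8) − (-1, -5, -3) = (4, 6, 11), w · n = 686.
Distance = |w · n| / |n| = |686| / √4076 ≈ 10.745.

10.745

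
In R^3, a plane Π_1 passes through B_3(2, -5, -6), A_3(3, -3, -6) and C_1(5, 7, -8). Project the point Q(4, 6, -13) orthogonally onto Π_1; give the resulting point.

B_3A_3 = (1, 2, 0), B_3C_1 = (3, 12, -2); a normal to Π_1 is B_3A_3 × B_3C_1 = (-4, 2, 6).
Using B_3: Π_1 has equation -4x + 2y + 6z = -54.
Foot = Q − λn with λ = (n·Q − d)/|n|² = (-82 − (-54))/56 = -1/2.
Foot = (4, 6, -13) − (-1/2)·(-4, 2, 6) = (2, 7, -10).

(2, 7, -10)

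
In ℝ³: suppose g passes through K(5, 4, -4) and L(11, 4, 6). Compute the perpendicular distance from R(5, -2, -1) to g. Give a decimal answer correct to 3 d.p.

A direction vector for g is L − K = (6, 0, 10).
Taking (5, 4, -4) on g with direction v = (6, 0, 10): w = R − (5, 4, -4) = (0, -6, 3), and w × v = (-60, 18, 36).
Distance = |w × v| / |v| = √5220 / √136 ≈ 6.195.

6.195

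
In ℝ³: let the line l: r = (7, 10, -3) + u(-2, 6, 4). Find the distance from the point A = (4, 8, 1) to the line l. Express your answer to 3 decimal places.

Taking (7, 10, -3) on l with direction v = (-2, 6, 4): w = A − (7, 10, -3) = (-3, -2, 4), and w × v = (-32, 4, -22).
Distance = |w × v| / |v| = √1524 / √56 ≈ 5.217.

5.217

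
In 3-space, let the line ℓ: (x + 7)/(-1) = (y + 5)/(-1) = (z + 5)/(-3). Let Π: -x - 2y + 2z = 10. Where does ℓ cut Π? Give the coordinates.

(-6, -4, -2)

ℓ has direction (-1, -1, -3) through (-7, -5, -5).
Substitute r = (-7, -5, -5) + t(-1, -1, -3) into the plane: 7 + (-3)t = 10, so t = -1.
Intersection: (-7, -5, -5) + (-1)·(-1, -1, -3) = (-6, -4, -2).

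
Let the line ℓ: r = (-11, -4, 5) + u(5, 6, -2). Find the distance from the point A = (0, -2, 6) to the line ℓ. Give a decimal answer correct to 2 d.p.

7.81

Taking (-11, -4, 5) on ℓ with direction v = (5, 6, -2): w = A − (-11, -4, 5) = (11, 2, 1), and w × v = (-10, 27, 56).
Distance = |w × v| / |v| = √3965 / √65 ≈ 7.81.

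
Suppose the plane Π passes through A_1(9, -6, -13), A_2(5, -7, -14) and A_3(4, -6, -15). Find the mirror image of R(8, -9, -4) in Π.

A_1A_2 = (-4, -1, -1), A_1A_3 = (-5, 0, -2); a normal to Π is A_1A_2 × A_1A_3 = (2, -3, -5).
Using A_1: Π has equation 2x - 3y - 5z = 101.
λ = (n·R − d)/|n|² = (63 − 101)/38 = -1.
Reflection = R − 2λn = (8, -9, -4) − (-2)·(2, -3, -5) = (12, -15, -14).

(12, -15, -14)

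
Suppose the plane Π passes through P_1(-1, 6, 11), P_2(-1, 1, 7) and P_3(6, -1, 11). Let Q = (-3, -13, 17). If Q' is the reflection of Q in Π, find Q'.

(13, 3, -3)

P_1P_2 = (0, -5, -4), P_1P_3 = (7, -7, 0); a normal to Π is P_1P_2 × P_1P_3 = (-28, -28, 35).
Using P_1: Π has equation -28x - 28y + 35z = 245.
λ = (n·Q − d)/|n|² = (1043 − 245)/2793 = 2/7.
Reflection = Q − 2λn = (-3, -13, 17) − (4/7)·(-28, -28, 35) = (13, 3, -3).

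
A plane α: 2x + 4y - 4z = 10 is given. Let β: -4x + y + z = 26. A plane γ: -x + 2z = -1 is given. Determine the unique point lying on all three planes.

(-7, 2, -4)

Solving the 3×3 linear system 2x + 4y - 4z = 10, -4x + y + z = 26, -x + 2z = -1 (e.g. by elimination or Cramer's rule, determinant = 28) gives (-7, 2, -4).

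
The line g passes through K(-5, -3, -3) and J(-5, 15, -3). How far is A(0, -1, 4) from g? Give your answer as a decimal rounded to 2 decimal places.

A direction vector for g is J − K = (0, 18, 0).
Taking (-5, -3, -3) on g with direction v = (0, 18, 0): w = A − (-5, -3, -3) = (5, 2, 7), and w × v = (-126, 0, 90).
Distance = |w × v| / |v| = √23976 / √324 ≈ 8.60.

8.60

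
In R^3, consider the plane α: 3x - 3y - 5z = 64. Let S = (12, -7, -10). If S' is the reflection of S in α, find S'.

λ = (n·S − d)/|n|² = (107 − 64)/43 = 1.
Reflection = S − 2λn = (12, -7, -10) − 2·(3, -3, -5) = (6, -1, 0).

(6, -1, 0)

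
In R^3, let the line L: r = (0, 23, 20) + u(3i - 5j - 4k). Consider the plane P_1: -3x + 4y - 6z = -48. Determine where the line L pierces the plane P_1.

Substitute r = (0, 23, 20) + t(3, -5, -4) into the plane: -28 + (-5)t = -48, so t = 4.
Intersection: (0, 23, 20) + 4·(3, -5, -4) = (12, 3, 4).

(12, 3, 4)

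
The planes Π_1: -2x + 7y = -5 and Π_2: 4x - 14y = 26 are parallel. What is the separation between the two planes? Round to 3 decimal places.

Rescale Π_2 by 1/(-2): -2x + 7y = -13. Then distance = |-5 − (-13)| / √53 ≈ 1.099.

1.099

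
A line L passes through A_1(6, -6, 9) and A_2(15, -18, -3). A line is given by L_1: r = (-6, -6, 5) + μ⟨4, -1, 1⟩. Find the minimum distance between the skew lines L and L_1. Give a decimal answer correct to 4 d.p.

A direction vector for L is A_2 − A_1 = (9, -12, -12).
Common perpendicular direction n = (9, -12, -12) × (4, -1, 1) = (-24, -57, 39).
With w = (-6, -6, 5) − (6, -6, 9) = (-12, 0, -4), w · n = 132.
Distance = |w · n| / |n| = |132| / √5346 ≈ 1.8053.

1.8053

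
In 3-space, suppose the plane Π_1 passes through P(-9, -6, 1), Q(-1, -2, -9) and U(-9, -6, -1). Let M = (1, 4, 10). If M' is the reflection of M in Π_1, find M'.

PQ = (8, 4, -10), PU = (0, 0, -2); a normal to Π_1 is PQ × PU = (-8, 16, 0).
Using P: Π_1 has equation -8x + 16y = -24.
λ = (n·M − d)/|n|² = (56 − (-24))/320 = 1/4.
Reflection = M − 2λn = (1, 4, 10) − (1/2)·(-8, 16, 0) = (5, -4, 10).

(5, -4, 10)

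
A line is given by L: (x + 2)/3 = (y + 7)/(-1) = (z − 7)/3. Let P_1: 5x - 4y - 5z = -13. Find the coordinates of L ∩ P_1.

L has direction (3, -1, 3) through (-2, -7, 7).
Substitute r = (-2, -7, 7) + t(3, -1, 3) into the plane: -17 + 4t = -13, so t = 1.
Intersection: (-2, -7, 7) + 1·(3, -1, 3) = (1, -8, 10).

(1, -8, 10)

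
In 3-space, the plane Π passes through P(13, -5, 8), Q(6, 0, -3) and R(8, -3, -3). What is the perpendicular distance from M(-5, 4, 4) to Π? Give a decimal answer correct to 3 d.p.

8.552

PQ = (-7, 5, -11), PR = (-5, 2, -11); a normal to Π is PQ × PR = (-33, -22, 11).
Using P: Π has equation -33x - 22y + 11z = -231.
n·M − d = (-33)·(-5) + (-22)·(4) + (11)·(4) − (-231) = 352; |n| = √1694.
Distance = |352| / √1694 = 352/√1694 ≈ 8.552.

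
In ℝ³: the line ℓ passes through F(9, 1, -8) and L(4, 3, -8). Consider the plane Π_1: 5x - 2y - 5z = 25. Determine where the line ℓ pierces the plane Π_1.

A direction vector for ℓ is L − F = (-5, 2, 0).
Substitute r = (9, 1, -8) + t(-5, 2, 0) into the plane: 83 + (-29)t = 25, so t = 2.
Intersection: (9, 1, -8) + 2·(-5, 2, 0) = (-1, 5, -8).

(-1, 5, -8)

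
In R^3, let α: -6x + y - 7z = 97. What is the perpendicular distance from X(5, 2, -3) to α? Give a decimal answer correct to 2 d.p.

n·X − d = (-6)·(5) + (1)·(2) + (-7)·(-3) − 97 = -104; |n| = √86.
Distance = |-104| / √86 = 104/√86 ≈ 11.21.

11.21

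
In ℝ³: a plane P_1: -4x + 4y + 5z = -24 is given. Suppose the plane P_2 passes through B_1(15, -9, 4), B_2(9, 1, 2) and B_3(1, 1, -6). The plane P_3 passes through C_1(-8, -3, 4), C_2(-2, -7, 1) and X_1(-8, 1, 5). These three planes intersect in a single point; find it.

(7, 1, 0)

B_1B_2 = (-6, 10, -2), B_1B_3 = (-14, 10, -10); a normal to P_2 is B_1B_2 × B_1B_3 = (-80, -32, 80).
Using B_1: P_2 has equation -80x - 32y + 80z = -592.
C_1C_2 = (6, -4, -3), C_1X_1 = (0, 4, 1); a normal to P_3 is C_1C_2 × C_1X_1 = (8, -6, 24).
Using C_1: P_3 has equation 8x - 6y + 24z = 50.
Solving the 3×3 linear system -4x + 4y + 5z = -24, -80x - 32y + 80z = -592, 8x - 6y + 24z = 50 (e.g. by elimination or Cramer's rule, determinant = 15072) gives (7, 1, 0).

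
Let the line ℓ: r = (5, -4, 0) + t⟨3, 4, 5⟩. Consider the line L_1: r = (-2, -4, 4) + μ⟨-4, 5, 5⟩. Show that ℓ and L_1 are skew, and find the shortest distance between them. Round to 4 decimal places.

Common perpendicular direction n = (3, 4, 5) × (-4, 5, 5) = (-5, -35, 31).
With w = (-2, -4, 4) − (5, -4, 0) = (-7, 0, 4), w · n = 159.
Since n ≠ 0 the lines are not parallel, and w · n = 159 ≠ 0 so they do not intersect; hence they are skew.
Distance = |w · n| / |n| = |159| / √2211 ≈ 3.3814.

3.3814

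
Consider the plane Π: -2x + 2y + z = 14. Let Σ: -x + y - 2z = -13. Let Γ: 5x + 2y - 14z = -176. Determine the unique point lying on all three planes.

Solving the 3×3 linear system -2x + 2y + z = 14, -x + y - 2z = -13, 5x + 2y - 14z = -176 (e.g. by elimination or Cramer's rule, determinant = -35) gives (-10, -7, 8).

(-10, -7, 8)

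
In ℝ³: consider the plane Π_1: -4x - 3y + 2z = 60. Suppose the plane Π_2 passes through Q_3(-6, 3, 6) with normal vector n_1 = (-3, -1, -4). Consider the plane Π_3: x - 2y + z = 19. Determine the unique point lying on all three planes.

Π_2: n_1·r = n_1·Q_3 gives -3x - y - 4z = -9.
Solving the 3×3 linear system -4x - 3y + 2z = 60, -3x - y - 4z = -9, x - 2y + z = 19 (e.g. by elimination or Cramer's rule, determinant = 53) gives (-5, -8, 8).

(-5, -8, 8)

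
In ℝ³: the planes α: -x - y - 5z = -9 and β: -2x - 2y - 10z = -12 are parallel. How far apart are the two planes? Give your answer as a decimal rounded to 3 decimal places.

Rescale β by 1/2: -x - y - 5z = -6. Then distance = |-9 − (-6)| / √27 ≈ 0.577.

0.577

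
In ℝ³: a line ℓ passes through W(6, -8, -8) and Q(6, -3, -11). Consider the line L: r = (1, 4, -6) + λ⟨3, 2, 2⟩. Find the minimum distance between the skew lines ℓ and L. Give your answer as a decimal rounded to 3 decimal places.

A direction vector for ℓ is Q − W = (0, 5, -3).
Common perpendicular direction n = (0, 5, -3) × (3, 2, 2) = (16, -9, -15).
With w = (1, 4, -6) − (6, -8, -8) = (-5, 12, 2), w · n = -218.
Distance = |w · n| / |n| = |-218| / √562 ≈ 9.196.

9.196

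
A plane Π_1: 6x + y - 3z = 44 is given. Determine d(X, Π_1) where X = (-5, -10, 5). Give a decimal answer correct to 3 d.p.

n·X − d = (6)·(-5) + (1)·(-10) + (-3)·(5) − 44 = -99; |n| = √46.
Distance = |-99| / √46 = 99/√46 ≈ 14.597.

14.597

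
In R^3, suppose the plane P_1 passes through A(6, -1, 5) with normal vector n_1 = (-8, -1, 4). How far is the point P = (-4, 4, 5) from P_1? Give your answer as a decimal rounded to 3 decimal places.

P_1: n_1·r = n_1·A gives -8x - y + 4z = -27.
n·P − d = (-8)·(-4) + (-1)·(4) + (4)·(5) − (-27) = 75; |n| = √81.
Distance = |75| / √81 = 75/√81 ≈ 8.333.

8.333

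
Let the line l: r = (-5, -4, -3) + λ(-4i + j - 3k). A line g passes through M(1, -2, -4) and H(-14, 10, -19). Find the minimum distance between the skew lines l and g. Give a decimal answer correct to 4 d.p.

3.0793

A direction vector for g is H − M = (-15, 12, -15).
Common perpendicular direction n = (-4, 1, -3) × (-15, 12, -15) = (21, -15, -33).
With w = (1, -2, -4) − (-5, -4, -3) = (6, 2, -1), w · n = 129.
Distance = |w · n| / |n| = |129| / √1755 ≈ 3.0793.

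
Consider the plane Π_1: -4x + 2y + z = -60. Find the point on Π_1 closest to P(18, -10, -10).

(10, -6, -8)

Foot = P − λn with λ = (n·P − d)/|n|² = (-102 − (-60))/21 = -2.
Foot = (18, -10, -10) − (-2)·(-4, 2, 1) = (10, -6, -8).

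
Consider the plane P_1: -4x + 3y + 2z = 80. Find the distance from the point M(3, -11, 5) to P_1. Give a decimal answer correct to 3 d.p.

21.355

n·M − d = (-4)·(3) + (3)·(-11) + (2)·(5) − 80 = -115; |n| = √29.
Distance = |-115| / √29 = 115/√29 ≈ 21.355.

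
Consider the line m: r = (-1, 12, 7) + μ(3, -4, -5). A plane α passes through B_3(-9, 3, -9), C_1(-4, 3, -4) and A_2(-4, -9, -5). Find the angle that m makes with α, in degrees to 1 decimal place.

B_3C_1 = (5, 0, 5), B_3A_2 = (5, -12, 4); a normal to α is B_3C_1 × B_3A_2 = (60, 5, -60).
Using B_3: α has equation 60x + 5y - 60z = 15.
sin θ = |n·v| / (|n||v|) = |460| / (√7225 · √50) = 0.76534.
θ ≈ 49.9°.

49.9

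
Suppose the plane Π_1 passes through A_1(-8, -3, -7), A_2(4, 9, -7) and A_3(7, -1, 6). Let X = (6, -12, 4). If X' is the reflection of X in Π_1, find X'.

(-2, -4, 12)

A_1A_2 = (12, 12, 0), A_1A_3 = (15, 2, 13); a normal to Π_1 is A_1A_2 × A_1A_3 = (156, -156, -156).
Using A_1: Π_1 has equation 156x - 156y - 156z = 312.
λ = (n·X − d)/|n|² = (2184 − 312)/73008 = 1/39.
Reflection = X − 2λn = (6, -12, 4) − (2/39)·(156, -156, -156) = (-2, -4, 12).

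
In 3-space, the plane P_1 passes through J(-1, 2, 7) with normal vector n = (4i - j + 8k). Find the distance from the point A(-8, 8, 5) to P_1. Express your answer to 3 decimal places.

P_1: n·r = n·J gives 4x - y + 8z = 50.
n·A − d = (4)·(-8) + (-1)·(8) + (8)·(5) − 50 = -50; |n| = √81.
Distance = |-50| / √81 = 50/√81 ≈ 5.556.

5.556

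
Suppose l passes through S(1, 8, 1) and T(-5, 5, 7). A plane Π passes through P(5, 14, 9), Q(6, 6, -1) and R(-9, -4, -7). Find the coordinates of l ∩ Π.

A direction vector for l is T − S = (-6, -3, 6).
PQ = (1, -8, -10), PR = (-14, -18, -16); a normal to Π is PQ × PR = (-52, 156, -130).
Using P: Π has equation -52x + 156y - 130z = 754.
Substitute r = (1, 8, 1) + t(-6, -3, 6) into the plane: 1066 + (-936)t = 754, so t = 1/3.
Intersection: (1, 8, 1) + (1/3)·(-6, -3, 6) = (-1, 7, 3).

(-1, 7, 3)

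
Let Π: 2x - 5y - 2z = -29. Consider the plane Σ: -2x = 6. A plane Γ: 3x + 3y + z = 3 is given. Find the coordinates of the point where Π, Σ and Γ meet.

Solving the 3×3 linear system 2x - 5y - 2z = -29, -2x = 6, 3x + 3y + z = 3 (e.g. by elimination or Cramer's rule, determinant = 2) gives (-3, 1, 9).

(-3, 1, 9)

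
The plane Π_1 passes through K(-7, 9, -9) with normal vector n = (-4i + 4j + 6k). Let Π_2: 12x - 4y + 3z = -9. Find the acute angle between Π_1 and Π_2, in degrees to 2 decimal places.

64.59

Π_1: n·r = n·K gives -4x + 4y + 6z = 10.
cos θ = |n₁·n₂| / (|n₁||n₂|) = |-46| / (√68 · √169).
θ = arccos(0.42910) ≈ 64.59°.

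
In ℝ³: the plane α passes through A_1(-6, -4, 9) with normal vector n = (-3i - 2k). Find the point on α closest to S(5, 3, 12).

α: n·r = n·A_1 gives -3x - 2z = 0.
Foot = S − λn with λ = (n·S − d)/|n|² = (-39 − 0)/13 = -3.
Foot = (5, 3, 12) − (-3)·(-3, 0, -2) = (-4, 3, 6).

(-4, 3, 6)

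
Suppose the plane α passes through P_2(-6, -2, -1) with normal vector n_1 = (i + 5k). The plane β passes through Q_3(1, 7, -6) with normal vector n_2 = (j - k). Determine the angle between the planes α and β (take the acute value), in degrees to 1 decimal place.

α: n_1·r = n_1·P_2 gives x + 5z = -11.
β: n_2·r = n_2·Q_3 gives y - z = 13.
cos θ = |n₁·n₂| / (|n₁||n₂|) = |-5| / (√26 · √2).
θ = arccos(0.69338) ≈ 46.1°.

46.1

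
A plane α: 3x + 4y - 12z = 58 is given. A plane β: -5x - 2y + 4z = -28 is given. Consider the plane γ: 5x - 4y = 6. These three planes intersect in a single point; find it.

Solving the 3×3 linear system 3x + 4y - 12z = 58, -5x - 2y + 4z = -28, 5x - 4y = 6 (e.g. by elimination or Cramer's rule, determinant = -232) gives (2, 1, -4).

(2, 1, -4)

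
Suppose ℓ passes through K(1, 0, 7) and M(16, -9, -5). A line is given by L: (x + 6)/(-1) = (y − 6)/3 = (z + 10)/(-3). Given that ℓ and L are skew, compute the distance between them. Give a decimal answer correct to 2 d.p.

7.71

A direction vector for ℓ is M − K = (15, -9, -12).
L has direction (-1, 3, -3) through (-6, 6, -10).
Common perpendicular direction n = (15, -9, -12) × (-1, 3, -3) = (63, 57, 36).
With w = (-6, 6, -10) − (1, 0, 7) = (-7, 6, -17), w · n = -711.
Distance = |w · n| / |n| = |-711| / √8514 ≈ 7.71.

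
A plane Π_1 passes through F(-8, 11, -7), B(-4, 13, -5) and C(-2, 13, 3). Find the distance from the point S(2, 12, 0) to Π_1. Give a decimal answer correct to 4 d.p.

3.2004

FB = (4, 2, 2), FC = (6, 2, 10); a normal to Π_1 is FB × FC = (16, -28, -4).
Using F: Π_1 has equation 16x - 28y - 4z = -408.
n·S − d = (16)·(2) + (-28)·(12) + (-4)·(0) − (-408) = 104; |n| = √1056.
Distance = |104| / √1056 = 104/√1056 ≈ 3.2004.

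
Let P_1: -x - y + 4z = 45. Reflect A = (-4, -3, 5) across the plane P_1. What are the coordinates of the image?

λ = (n·A − d)/|n|² = (27 − 45)/18 = -1.
Reflection = A − 2λn = (-4, -3, 5) − (-2)·(-1, -1, 4) = (-6, -5, 13).

(-6, -5, 13)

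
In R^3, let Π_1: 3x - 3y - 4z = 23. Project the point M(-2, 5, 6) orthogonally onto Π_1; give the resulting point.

Foot = M − λn with λ = (n·M − d)/|n|² = (-45 − 23)/34 = -2.
Foot = (-2, 5, 6) − (-2)·(3, -3, -4) = (4, -1, -2).

(4, -1, -2)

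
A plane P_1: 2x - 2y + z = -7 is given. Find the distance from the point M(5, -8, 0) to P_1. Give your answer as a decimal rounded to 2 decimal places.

11.00

n·M − d = (2)·(5) + (-2)·(-8) + (1)·(0) − (-7) = 33; |n| = √9.
Distance = |33| / √9 = 33/√9 ≈ 11.00.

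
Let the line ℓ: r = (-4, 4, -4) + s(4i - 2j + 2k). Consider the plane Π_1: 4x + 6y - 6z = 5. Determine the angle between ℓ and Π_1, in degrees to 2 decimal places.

sin θ = |n·v| / (|n||v|) = |-8| / (√88 · √24) = 0.17408.
θ ≈ 10.02°.

10.02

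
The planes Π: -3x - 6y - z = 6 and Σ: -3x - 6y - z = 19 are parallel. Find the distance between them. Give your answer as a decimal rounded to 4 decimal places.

1.9167

Same normal n = (-3, -6, -1) with |n| = √46; distance = |6 − 19| / |n| = 13/√46 ≈ 1.9167.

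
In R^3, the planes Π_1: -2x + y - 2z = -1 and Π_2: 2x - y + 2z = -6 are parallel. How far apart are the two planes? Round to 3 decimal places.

Rescale Π_2 by 1/(-1): -2x + y - 2z = 6. Then distance = |-1 − 6| / √9 ≈ 2.333.

2.333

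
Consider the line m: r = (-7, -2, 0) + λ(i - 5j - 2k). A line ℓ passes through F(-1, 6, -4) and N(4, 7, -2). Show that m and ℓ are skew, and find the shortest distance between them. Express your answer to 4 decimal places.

8.3411

A direction vector for ℓ is N − F = (5, 1, 2).
Common perpendicular direction n = (1, -5, -2) × (5, 1, 2) = (-8, -12, 26).
With w = (-1, 6, -4) − (-7, -2, 0) = (6, 8, -4), w · n = -248.
Since n ≠ 0 the lines are not parallel, and w · n = -248 ≠ 0 so they do not intersect; hence they are skew.
Distance = |w · n| / |n| = |-248| / √884 ≈ 8.3411.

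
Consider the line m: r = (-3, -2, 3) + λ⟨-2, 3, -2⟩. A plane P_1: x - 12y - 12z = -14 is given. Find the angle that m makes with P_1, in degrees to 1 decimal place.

sin θ = |n·v| / (|n||v|) = |-14| / (√289 · √17) = 0.19974.
θ ≈ 11.5°.

11.5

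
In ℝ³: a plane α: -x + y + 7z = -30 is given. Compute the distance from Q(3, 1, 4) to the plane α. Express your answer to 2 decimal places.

7.84

n·Q − d = (-1)·(3) + (1)·(1) + (7)·(4) − (-30) = 56; |n| = √51.
Distance = |56| / √51 = 56/√51 ≈ 7.84.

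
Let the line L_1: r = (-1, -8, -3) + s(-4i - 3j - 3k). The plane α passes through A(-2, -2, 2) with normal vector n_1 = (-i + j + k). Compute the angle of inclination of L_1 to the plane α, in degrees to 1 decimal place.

α: n_1·r = n_1·A gives -x + y + z = 2.
sin θ = |n·v| / (|n||v|) = |-2| / (√3 · √34) = 0.19803.
θ ≈ 11.4°.

11.4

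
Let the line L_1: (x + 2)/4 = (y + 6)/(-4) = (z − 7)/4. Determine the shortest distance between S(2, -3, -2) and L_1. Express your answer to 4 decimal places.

L_1 has direction (4, -4, 4) through (-2, -6, 7).
Taking (-2, -6, 7) on L_1 with direction v = (4, -4, 4): w = S − (-2, -6, 7) = (4, 3, -9), and w × v = (-24, -52, -28).
Distance = |w × v| / |v| = √4064 / √48 ≈ 9.2014.

9.2014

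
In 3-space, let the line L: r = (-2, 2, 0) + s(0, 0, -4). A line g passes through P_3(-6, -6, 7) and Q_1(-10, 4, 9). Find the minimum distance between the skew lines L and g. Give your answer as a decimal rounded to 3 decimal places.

6.685

A direction vector for g is Q_1 − P_3 = (-4, 10, 2).
Common perpendicular direction n = (0, 0, -4) × (-4, 10, 2) = (40, 16, 0).
With w = (-6, -6, 7) − (-2, 2, 0) = (-4, -8, 7), w · n = -288.
Distance = |w · n| / |n| = |-288| / √1856 ≈ 6.685.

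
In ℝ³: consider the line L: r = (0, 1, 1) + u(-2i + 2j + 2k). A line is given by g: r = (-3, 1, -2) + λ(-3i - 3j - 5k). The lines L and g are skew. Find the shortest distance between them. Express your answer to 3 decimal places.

1.177

Common perpendicular direction n = (-2, 2, 2) × (-3, -3, -5) = (-4, -16, 12).
With w = (-3, 1, -2) − (0, 1, 1) = (-3, 0, -3), w · n = -24.
Distance = |w · n| / |n| = |-24| / √416 ≈ 1.177.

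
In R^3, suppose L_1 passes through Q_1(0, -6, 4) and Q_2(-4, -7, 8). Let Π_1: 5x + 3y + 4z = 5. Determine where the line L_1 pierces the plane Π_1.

(4, -5, 0)

A direction vector for L_1 is Q_2 − Q_1 = (-4, -1, 4).
Substitute r = (0, -6, 4) + t(-4, -1, 4) into the plane: -2 + (-7)t = 5, so t = -1.
Intersection: (0, -6, 4) + (-1)·(-4, -1, 4) = (4, -5, 0).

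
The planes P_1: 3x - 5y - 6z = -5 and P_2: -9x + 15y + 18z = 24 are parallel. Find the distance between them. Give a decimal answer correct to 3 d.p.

0.359

Rescale P_2 by 1/(-3): 3x - 5y - 6z = -8. Then distance = |-5 − (-8)| / √70 ≈ 0.359.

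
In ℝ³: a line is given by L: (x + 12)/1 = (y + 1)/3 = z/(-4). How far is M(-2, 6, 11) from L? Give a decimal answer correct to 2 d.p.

L has direction (1, 3, -4) through (-12, -1, 0).
Taking (-12, -1, 0) on L with direction v = (1, 3, -4): w = M − (-12, -1, 0) = (10, 7, 11), and w × v = (-61, 51, 23).
Distance = |w × v| / |v| = √6851 / √26 ≈ 16.23.

16.23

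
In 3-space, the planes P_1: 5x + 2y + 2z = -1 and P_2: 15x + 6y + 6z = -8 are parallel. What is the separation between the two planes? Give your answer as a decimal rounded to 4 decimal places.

Rescale P_2 by 1/3: 5x + 2y + 2z = -8/3. Then distance = |-1 − (-8/3)| / √33 ≈ 0.2901.

0.2901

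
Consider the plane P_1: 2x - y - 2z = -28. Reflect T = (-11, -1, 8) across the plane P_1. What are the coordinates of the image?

(-7, -3, 4)

λ = (n·T − d)/|n|² = (-37 − (-28))/9 = -1.
Reflection = T − 2λn = (-11, -1, 8) − (-2)·(2, -1, -2) = (-7, -3, 4).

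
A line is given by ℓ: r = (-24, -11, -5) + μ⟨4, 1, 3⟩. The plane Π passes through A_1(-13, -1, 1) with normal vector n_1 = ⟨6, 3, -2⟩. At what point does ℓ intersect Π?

Π: n_1·r = n_1·A_1 gives 6x + 3y - 2z = -83.
Substitute r = (-24, -11, -5) + t(4, 1, 3) into the plane: -167 + 21t = -83, so t = 4.
Intersection: (-24, -11, -5) + 4·(4, 1, 3) = (-8, -7, 7).

(-8, -7, 7)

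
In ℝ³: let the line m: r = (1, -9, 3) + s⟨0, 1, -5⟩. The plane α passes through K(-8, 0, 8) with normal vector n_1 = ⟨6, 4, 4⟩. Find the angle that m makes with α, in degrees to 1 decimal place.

α: n_1·r = n_1·K gives 6x + 4y + 4z = -16.
sin θ = |n·v| / (|n||v|) = |-16| / (√68 · √26) = 0.38052.
θ ≈ 22.4°.

22.4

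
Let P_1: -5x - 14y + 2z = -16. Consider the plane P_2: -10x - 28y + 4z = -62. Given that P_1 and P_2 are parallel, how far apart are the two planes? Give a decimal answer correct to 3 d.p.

1.000

Rescale P_2 by 1/2: -5x - 14y + 2z = -31. Then distance = |-16 − (-31)| / √225 ≈ 1.000.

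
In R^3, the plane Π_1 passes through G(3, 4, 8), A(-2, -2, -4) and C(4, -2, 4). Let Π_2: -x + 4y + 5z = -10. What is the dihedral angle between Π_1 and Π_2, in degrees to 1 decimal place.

76.9

GA = (-5, -6, -12), GC = (1, -6, -4); a normal to Π_1 is GA × GC = (-48, -32, 36).
Using G: Π_1 has equation -48x - 32y + 36z = 16.
cos θ = |n₁·n₂| / (|n₁||n₂|) = |100| / (√4624 · √42).
θ = arccos(0.22692) ≈ 76.9°.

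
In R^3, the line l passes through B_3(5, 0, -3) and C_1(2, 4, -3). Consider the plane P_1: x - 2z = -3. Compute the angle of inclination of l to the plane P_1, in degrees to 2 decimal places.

15.56

A direction vector for l is C_1 − B_3 = (-3, 4, 0).
sin θ = |n·v| / (|n||v|) = |-3| / (√5 · √25) = 0.26833.
θ ≈ 15.56°.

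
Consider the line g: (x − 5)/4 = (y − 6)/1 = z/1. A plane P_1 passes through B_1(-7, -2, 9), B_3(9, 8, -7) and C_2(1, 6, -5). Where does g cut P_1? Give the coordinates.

(-3, 4, -2)

g has direction (4, 1, 1) through (5, 6, 0).
B_1B_3 = (16, 10, -16), B_1C_2 = (8, 8, -14); a normal to P_1 is B_1B_3 × B_1C_2 = (-12, 96, 48).
Using B_1: P_1 has equation -12x + 96y + 48z = 324.
Substitute r = (5, 6, 0) + t(4, 1, 1) into the plane: 516 + 96t = 324, so t = -2.
Intersection: (5, 6, 0) + (-2)·(4, 1, 1) = (-3, 4, -2).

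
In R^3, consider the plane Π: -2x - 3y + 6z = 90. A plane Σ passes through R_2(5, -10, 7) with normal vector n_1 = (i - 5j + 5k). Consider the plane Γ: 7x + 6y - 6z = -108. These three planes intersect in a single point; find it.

Σ: n_1·r = n_1·R_2 gives x - 5y + 5z = 90.
Solving the 3×3 linear system -2x - 3y + 6z = 90, x - 5y + 5z = 90, 7x + 6y - 6z = -108 (e.g. by elimination or Cramer's rule, determinant = 123) gives (0, -6, 12).

(0, -6, 12)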